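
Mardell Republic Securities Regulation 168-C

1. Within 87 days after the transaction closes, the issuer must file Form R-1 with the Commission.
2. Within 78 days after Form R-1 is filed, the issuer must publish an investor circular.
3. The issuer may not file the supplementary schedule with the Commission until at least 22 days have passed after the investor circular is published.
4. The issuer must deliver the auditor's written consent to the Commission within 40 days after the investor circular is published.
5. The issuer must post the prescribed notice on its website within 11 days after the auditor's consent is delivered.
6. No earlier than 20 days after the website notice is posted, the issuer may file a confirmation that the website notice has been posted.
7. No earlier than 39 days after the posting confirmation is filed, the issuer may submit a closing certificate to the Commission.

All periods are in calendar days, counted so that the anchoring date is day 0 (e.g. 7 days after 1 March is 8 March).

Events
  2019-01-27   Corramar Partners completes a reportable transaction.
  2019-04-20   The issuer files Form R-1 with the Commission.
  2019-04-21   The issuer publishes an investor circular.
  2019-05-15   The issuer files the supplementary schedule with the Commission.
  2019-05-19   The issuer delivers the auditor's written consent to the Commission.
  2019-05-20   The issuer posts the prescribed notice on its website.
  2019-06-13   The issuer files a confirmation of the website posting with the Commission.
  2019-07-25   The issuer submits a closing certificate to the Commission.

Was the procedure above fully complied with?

Yes

(1) due by 2019-01-27 + 87 days = 2019-04-24; done 2019-04-20 — timely.
(2) due by 2019-04-20 + 78 days = 2019-07-07; done 2019-04-21 — timely.
(3) permitted from 2019-04-21 + 22 days = 2019-05-13 onward; 2019-05-15 is on or after that date.
(4) due by 2019-04-21 + 40 days = 2019-05-31; 2019-05-19 is within that limit.
(5) due by 2019-05-19 + 11 days = 2019-05-30; done 2019-05-20 — timely.
(6) permitted from 2019-05-20 + 20 days = 2019-06-09 onward; done 2019-06-13 — permitted.
(7) permitted from 2019-06-13 + 39 days = 2019-07-22 onward; done 2019-07-25 — permitted.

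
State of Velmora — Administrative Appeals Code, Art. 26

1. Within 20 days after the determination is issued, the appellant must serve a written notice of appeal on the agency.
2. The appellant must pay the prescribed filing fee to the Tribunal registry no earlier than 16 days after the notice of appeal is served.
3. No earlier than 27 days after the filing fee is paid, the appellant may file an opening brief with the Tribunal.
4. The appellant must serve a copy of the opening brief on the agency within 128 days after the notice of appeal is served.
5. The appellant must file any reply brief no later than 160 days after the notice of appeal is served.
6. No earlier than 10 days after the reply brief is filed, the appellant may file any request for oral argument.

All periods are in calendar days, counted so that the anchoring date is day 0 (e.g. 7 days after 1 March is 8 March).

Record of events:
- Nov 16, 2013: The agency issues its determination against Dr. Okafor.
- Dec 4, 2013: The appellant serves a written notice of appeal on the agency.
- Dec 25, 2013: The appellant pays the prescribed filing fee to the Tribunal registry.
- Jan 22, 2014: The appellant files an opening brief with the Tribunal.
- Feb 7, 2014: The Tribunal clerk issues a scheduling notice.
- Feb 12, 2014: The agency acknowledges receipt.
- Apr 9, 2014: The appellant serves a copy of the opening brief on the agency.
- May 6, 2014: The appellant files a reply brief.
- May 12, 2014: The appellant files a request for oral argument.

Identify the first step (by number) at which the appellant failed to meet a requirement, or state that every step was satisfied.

Step 1 — counting 20 days from Nov 16, 2013 (when the determination is issued) gives a deadline of Dec 6, 2013; Dec 4, 2013 is within that limit.
Step 2 — must wait 16 days from Dec 4, 2013 (when the notice of appeal is served), so not before Dec 20, 2013; done Dec 25, 2013 — permitted.
Step 3 — must wait 27 days from Dec 25, 2013 (when the filing fee is paid), so not before Jan 21, 2014; done Jan 22, 2014, after the minimum wait.
Step 4 — counting 128 days from Dec 4, 2013 (when the notice of appeal is served) gives a deadline of Apr 11, 2014; completed Apr 9, 2014, before the deadline.
Step 5 — counting 160 days from Dec 4, 2013 (when the notice of appeal is served) gives a deadline of May 13, 2014; done May 6, 2014 — timely.
Step 6 — must wait 10 days from May 6, 2014 (when the reply brief is filed), so not before May 16, 2014; acted on May 12, 2014, 4 days prematurely.
No need to go further; step 6 was not satisfied.

Step 6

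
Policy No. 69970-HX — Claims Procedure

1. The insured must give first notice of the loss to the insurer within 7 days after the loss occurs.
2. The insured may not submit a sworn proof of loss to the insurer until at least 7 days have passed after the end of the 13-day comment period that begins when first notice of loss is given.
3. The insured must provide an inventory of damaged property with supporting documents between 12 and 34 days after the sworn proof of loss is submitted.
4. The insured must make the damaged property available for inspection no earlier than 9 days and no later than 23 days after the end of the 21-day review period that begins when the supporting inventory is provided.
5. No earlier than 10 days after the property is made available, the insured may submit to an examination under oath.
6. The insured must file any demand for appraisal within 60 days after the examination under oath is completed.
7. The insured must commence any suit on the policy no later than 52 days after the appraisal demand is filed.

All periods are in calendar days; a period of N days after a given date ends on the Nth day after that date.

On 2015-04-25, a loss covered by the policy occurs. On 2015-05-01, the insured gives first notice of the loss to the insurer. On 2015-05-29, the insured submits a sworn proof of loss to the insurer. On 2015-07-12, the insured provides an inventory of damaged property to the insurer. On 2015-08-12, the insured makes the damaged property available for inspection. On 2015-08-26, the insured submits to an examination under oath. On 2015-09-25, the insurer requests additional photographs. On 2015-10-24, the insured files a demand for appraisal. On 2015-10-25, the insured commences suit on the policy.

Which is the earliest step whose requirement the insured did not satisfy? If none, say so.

Step 3

Step 1 — counting 7 days from 2015-04-25 (when the loss occurs) gives a deadline of 2015-05-02; done 2015-05-01 — timely.
Step 2 — must wait 7 days from 2015-05-14 (end of the 13-day comment period, which began when first notice of loss is given on 2015-05-01), so not before 2015-05-21; 2015-05-29 is on or after that date.
Step 3 — 12 and 34 days from 2015-05-29 (when the sworn proof of loss is submitted) are 2015-06-10 and 2015-07-02 respectively; 2015-07-12 is 10 days past the end of the window.
No need to go further; step 3 was not satisfied.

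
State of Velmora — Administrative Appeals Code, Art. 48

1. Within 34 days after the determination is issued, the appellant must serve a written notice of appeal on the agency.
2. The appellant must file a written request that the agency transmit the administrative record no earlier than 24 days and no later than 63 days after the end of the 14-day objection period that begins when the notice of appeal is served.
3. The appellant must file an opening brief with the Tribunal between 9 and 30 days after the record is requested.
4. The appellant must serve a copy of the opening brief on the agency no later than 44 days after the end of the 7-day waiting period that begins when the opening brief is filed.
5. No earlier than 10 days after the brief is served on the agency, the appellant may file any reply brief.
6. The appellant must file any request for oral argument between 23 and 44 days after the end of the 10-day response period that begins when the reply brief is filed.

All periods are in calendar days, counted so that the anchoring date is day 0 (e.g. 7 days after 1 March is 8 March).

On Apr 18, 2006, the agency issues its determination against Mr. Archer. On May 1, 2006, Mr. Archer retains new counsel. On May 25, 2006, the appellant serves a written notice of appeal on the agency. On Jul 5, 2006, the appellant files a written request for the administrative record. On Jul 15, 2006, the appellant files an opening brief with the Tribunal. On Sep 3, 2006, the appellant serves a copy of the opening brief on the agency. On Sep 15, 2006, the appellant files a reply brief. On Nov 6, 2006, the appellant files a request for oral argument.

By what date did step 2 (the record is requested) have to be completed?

The notice of appeal is served on May 25, 2006; the 14-day objection period therefore ends Jun 8, 2006, and step 2 runs from that date. The window is 24–63 days after Jun 8, 2006; it closes on Aug 10, 2006.

Aug 10, 2006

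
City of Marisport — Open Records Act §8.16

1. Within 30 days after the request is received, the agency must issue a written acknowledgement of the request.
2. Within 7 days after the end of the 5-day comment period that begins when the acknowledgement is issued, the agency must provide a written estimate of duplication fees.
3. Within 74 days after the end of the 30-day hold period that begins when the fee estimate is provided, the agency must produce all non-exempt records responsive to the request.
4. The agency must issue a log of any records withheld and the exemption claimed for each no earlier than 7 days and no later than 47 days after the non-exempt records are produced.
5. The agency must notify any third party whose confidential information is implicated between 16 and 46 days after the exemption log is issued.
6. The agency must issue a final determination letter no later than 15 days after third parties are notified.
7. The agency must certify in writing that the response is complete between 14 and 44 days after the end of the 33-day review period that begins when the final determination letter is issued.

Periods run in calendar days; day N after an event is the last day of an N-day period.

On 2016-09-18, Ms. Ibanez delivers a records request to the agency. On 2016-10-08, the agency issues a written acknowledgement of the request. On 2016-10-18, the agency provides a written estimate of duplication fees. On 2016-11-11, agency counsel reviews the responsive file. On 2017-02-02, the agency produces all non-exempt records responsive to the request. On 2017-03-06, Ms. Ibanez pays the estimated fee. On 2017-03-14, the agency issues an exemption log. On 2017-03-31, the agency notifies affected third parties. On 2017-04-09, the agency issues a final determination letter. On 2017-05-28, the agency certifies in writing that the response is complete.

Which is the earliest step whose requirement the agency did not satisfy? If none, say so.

Step 1: 30 days after 2016-09-18 (when the request is received) is 2016-10-18; done 2016-10-08 — timely.
Step 2: 7 days after 2016-10-13 (end of the 5-day comment period, which began when the acknowledgement is issued on 2016-10-08) is 2016-10-20; 2016-10-18 is within that limit.
Step 3: 74 days after 2016-11-17 (end of the 30-day hold period, which began when the fee estimate is provided on 2016-10-18) is 2017-01-30; done 2017-02-02 — 3 days late.

Step 3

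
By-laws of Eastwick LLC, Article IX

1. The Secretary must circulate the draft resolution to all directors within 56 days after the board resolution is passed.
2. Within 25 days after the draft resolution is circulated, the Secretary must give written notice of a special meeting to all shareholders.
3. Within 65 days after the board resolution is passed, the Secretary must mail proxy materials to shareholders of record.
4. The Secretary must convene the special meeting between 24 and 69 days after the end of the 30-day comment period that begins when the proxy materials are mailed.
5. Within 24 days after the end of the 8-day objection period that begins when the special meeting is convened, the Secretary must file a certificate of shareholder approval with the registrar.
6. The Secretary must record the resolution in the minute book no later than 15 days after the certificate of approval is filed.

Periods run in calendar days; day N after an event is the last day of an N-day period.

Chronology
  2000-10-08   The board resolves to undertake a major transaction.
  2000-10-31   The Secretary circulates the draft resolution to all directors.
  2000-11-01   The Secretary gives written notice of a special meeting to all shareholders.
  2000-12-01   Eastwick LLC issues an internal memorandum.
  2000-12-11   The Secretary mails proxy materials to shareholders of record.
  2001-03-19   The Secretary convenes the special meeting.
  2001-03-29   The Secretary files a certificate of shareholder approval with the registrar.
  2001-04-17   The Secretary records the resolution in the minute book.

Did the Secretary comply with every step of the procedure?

No

Step 1: 56 days after 2000-10-08 (when the board resolution is passed) is 2000-12-03; 2000-10-31 is within that limit.
Step 2: 25 days after 2000-10-31 (when the draft resolution is circulated) is 2000-11-25; 2000-11-01 is within that limit.
Step 3: 65 days after 2000-10-08 (when the board resolution is passed) is 2000-12-12; 2000-12-11 is within that limit.
Step 4: the window is 24–69 days after 2001-01-10 (end of the 30-day comment period, which began when the proxy materials are mailed on 2000-12-11), so 2001-02-03 through 2001-03-20; done 2001-03-19 — within the window.
Step 5: 24 days after 2001-03-27 (end of the 8-day objection period, which began when the special meeting is convened on 2001-03-19) is 2001-04-20; done 2001-03-29 — timely.
Step 6: 15 days after 2001-03-29 (when the certificate of approval is filed) is 2001-04-13; 2001-04-17 misses that deadline by 4 days.
Later steps need not be reached.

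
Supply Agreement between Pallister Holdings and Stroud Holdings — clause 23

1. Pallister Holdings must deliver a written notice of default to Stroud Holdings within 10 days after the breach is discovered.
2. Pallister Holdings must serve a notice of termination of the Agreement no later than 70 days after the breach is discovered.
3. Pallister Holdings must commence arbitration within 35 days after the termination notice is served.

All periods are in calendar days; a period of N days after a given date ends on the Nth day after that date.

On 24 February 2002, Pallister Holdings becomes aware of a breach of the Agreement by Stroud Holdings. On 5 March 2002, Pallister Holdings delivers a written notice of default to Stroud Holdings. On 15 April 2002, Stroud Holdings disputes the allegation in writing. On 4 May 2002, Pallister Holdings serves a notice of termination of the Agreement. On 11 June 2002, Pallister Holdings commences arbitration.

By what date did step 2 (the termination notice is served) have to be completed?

Step 2 runs from 24 February 2002, when the breach is discovered. 70 days after 24 February 2002 is 5 May 2002.

5 May 2002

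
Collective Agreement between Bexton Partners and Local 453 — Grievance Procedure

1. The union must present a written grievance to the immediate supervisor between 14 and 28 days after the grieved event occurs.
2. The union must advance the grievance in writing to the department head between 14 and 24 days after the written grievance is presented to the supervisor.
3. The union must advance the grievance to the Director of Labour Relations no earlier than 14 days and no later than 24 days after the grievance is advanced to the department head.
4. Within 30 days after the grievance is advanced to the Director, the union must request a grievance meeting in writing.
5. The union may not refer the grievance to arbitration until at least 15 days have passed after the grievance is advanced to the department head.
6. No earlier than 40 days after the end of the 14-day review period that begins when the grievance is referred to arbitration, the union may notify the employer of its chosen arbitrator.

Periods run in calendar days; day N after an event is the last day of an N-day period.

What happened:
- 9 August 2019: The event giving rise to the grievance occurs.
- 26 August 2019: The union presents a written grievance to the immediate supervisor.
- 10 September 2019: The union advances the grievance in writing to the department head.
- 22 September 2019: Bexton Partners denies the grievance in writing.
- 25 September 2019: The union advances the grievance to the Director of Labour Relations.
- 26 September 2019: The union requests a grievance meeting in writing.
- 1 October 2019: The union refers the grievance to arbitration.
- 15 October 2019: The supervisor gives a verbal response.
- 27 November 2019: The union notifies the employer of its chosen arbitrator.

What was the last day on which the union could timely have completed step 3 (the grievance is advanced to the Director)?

4 October 2019

Step 3 runs from 10 September 2019, when the grievance is advanced to the department head. The window is 14–24 days after 10 September 2019; it closes on 4 October 2019.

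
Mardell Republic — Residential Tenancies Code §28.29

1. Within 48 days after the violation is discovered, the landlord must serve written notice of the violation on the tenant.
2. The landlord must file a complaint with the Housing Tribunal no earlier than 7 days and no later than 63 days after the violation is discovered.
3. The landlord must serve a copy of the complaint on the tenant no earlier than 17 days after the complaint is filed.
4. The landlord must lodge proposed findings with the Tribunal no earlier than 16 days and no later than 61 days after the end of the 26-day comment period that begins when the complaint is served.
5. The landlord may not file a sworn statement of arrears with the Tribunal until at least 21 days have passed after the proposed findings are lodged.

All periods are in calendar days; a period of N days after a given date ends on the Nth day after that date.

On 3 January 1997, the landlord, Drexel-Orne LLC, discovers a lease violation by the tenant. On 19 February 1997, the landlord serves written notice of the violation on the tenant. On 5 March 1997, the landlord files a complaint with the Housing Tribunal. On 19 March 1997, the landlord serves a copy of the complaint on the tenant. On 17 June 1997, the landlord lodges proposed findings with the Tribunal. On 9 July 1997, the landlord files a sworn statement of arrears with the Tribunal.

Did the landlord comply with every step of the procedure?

Step 1: 48 days after 3 January 1997 (when the violation is discovered) is 20 February 1997; completed 19 February 1997, before the deadline.
Step 2: the window is 7–63 days after 3 January 1997 (when the violation is discovered), so 10 January 1997 through 7 March 1997; 5 March 1997 falls inside that range.
Step 3: the earliest permitted date is 17 days after 5 March 1997 (when the complaint is filed), i.e. 22 March 1997; done 19 March 1997 — 3 days too early.

No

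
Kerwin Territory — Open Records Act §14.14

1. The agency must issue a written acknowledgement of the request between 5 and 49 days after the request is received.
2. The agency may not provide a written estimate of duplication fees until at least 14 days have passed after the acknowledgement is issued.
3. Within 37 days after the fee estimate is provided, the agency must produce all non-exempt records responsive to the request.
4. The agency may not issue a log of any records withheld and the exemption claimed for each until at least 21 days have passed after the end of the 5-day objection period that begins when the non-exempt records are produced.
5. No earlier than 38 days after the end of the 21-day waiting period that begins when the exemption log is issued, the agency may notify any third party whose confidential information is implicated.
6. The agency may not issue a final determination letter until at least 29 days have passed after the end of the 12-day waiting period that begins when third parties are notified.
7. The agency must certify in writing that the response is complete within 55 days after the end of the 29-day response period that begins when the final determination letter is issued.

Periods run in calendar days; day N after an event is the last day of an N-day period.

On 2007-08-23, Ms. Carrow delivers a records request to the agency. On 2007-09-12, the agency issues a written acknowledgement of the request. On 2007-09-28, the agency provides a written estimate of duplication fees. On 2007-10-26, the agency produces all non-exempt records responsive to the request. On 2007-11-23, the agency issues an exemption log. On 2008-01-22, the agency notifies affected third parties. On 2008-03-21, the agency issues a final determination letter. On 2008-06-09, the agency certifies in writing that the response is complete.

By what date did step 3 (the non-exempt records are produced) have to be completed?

2007-11-04

Step 3 runs from 2007-09-28, when the fee estimate is provided. 37 days after 2007-09-28 is 2007-11-04.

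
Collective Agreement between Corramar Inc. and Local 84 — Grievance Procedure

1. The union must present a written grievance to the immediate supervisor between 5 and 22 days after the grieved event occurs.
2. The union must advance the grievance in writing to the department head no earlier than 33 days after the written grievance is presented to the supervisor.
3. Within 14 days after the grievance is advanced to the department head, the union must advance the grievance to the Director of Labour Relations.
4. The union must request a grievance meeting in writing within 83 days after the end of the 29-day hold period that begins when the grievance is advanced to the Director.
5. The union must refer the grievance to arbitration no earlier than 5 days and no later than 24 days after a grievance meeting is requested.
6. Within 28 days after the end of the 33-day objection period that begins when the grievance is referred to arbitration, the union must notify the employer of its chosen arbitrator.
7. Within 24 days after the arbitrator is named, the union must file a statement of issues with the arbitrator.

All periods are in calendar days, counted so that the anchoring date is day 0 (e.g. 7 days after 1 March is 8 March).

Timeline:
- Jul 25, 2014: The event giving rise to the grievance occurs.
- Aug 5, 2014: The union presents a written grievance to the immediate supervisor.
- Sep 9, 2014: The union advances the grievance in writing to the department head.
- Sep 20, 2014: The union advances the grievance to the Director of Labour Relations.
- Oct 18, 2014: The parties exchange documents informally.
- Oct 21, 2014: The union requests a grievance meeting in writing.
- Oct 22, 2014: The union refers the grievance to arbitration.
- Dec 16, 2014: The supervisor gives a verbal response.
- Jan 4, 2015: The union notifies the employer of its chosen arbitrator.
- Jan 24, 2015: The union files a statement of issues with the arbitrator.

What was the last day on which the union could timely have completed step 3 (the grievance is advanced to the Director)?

Step 3 runs from Sep 9, 2014, when the grievance is advanced to the department head. 14 days after Sep 9, 2014 is Sep 23, 2014.

Sep 23, 2014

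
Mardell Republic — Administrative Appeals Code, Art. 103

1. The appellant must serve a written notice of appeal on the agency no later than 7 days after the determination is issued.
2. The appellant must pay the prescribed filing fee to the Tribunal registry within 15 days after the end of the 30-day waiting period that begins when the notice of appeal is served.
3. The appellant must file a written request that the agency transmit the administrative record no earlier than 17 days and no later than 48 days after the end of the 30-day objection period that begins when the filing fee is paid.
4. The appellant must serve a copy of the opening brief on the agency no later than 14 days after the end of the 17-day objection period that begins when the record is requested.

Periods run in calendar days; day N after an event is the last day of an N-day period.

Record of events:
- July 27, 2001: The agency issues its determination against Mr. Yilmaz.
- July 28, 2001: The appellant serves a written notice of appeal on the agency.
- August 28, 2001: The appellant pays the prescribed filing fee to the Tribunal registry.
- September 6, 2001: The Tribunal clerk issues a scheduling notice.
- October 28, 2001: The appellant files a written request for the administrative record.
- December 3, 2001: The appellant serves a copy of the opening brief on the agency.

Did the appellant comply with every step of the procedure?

(1) due by July 27, 2001 + 7 days = August 3, 2001; completed July 28, 2001, before the deadline.
(2) due by August 27, 2001 + 15 days = September 11, 2001; completed August 28, 2001, before the deadline.
(3) the permitted window runs from September 27, 2001 + 17 = October 14, 2001 to September 27, 2001 + 48 = November 14, 2001; done October 28, 2001 — within the window.
(4) due by November 14, 2001 + 14 days = November 28, 2001; not done until December 3, 2001, 5 days after the deadline.

No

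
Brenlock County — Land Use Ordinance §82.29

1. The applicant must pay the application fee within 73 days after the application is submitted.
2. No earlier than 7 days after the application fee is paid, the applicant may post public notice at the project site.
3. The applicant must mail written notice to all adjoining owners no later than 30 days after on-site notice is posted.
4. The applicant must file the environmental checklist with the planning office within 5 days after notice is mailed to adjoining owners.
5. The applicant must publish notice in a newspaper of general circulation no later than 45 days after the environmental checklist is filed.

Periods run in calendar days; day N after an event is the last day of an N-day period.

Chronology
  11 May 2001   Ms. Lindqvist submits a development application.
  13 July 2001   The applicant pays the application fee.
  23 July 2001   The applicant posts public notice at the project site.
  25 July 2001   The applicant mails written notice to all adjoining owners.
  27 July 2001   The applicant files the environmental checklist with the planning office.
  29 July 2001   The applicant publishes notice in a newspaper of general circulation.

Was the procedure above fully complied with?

Yes

(1) due by 11 May 2001 + 73 days = 23 July 2001; completed 13 July 2001, before the deadline.
(2) permitted from 13 July 2001 + 7 days = 20 July 2001 onward; done 23 July 2001 — permitted.
(3) due by 23 July 2001 + 30 days = 22 August 2001; 25 July 2001 is within that limit.
(4) due by 25 July 2001 + 5 days = 30 July 2001; done 27 July 2001 — timely.
(5) due by 27 July 2001 + 45 days = 10 September 2001; 29 July 2001 is within that limit.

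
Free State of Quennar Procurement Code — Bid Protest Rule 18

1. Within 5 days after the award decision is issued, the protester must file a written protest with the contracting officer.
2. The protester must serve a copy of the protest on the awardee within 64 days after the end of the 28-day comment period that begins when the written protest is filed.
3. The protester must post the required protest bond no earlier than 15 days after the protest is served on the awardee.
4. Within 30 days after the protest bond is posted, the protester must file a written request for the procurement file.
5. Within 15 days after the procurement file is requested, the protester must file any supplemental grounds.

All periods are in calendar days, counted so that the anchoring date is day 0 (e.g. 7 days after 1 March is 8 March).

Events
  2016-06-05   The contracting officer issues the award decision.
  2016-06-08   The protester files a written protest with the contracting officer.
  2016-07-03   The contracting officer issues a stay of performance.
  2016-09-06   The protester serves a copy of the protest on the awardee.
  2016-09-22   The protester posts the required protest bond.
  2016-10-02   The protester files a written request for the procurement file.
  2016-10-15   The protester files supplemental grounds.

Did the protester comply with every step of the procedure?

Step 1 — counting 5 days from 2016-06-05 (when the award decision is issued) gives a deadline of 2016-06-10; 2016-06-08 is within that limit.
Step 2 — counting 64 days from 2016-07-06 (end of the 28-day comment period, which began when the written protest is filed on 2016-06-08) gives a deadline of 2016-09-08; 2016-09-06 is within that limit.
Step 3 — must wait 15 days from 2016-09-06 (when the protest is served on the awardee), so not before 2016-09-21; done 2016-09-22, after the minimum wait.
Step 4 — counting 30 days from 2016-09-22 (when the protest bond is posted) gives a deadline of 2016-10-22; 2016-10-02 is within that limit.
Step 5 — counting 15 days from 2016-10-02 (when the procurement file is requested) gives a deadline of 2016-10-17; done 2016-10-15 — timely.

Yes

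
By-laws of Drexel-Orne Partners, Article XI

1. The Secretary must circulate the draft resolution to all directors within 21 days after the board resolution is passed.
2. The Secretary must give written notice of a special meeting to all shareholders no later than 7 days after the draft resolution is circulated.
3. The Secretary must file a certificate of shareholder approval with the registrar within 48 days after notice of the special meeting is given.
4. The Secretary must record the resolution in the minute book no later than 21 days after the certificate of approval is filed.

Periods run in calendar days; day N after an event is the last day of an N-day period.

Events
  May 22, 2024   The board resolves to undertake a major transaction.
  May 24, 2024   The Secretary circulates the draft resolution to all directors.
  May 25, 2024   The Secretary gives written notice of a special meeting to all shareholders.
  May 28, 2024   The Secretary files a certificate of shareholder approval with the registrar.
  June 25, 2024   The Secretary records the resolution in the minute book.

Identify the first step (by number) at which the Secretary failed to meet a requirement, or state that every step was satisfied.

Step 4

Step 1: 21 days after May 22, 2024 (when the board resolution is passed) is June 12, 2024; May 24, 2024 is within that limit.
Step 2: 7 days after May 24, 2024 (when the draft resolution is circulated) is May 31, 2024; completed May 25, 2024, before the deadline.
Step 3: 48 days after May 25, 2024 (when notice of the special meeting is given) is July 12, 2024; done May 28, 2024 — timely.
Step 4: 21 days after May 28, 2024 (when the certificate of approval is filed) is June 18, 2024; done June 25, 2024 — 7 days late.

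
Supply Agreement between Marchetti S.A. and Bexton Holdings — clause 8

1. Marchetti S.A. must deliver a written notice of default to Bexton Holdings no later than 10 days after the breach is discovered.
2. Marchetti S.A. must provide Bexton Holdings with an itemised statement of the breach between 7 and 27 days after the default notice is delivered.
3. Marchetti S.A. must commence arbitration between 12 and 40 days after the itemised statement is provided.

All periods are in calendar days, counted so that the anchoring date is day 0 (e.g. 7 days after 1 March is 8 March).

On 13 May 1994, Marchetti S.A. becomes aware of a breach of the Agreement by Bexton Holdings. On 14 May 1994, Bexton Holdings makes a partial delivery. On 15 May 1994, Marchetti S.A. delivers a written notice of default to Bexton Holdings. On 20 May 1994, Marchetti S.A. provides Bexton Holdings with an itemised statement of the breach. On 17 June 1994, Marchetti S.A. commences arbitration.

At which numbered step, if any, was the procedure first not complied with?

Step 1: 10 days after 13 May 1994 (when the breach is discovered) is 23 May 1994; done 15 May 1994 — timely.
Step 2: the window is 7–27 days after 15 May 1994 (when the default notice is delivered), so 22 May 1994 through 11 June 1994; done 20 May 1994 — 2 days before the window opened.

Step 2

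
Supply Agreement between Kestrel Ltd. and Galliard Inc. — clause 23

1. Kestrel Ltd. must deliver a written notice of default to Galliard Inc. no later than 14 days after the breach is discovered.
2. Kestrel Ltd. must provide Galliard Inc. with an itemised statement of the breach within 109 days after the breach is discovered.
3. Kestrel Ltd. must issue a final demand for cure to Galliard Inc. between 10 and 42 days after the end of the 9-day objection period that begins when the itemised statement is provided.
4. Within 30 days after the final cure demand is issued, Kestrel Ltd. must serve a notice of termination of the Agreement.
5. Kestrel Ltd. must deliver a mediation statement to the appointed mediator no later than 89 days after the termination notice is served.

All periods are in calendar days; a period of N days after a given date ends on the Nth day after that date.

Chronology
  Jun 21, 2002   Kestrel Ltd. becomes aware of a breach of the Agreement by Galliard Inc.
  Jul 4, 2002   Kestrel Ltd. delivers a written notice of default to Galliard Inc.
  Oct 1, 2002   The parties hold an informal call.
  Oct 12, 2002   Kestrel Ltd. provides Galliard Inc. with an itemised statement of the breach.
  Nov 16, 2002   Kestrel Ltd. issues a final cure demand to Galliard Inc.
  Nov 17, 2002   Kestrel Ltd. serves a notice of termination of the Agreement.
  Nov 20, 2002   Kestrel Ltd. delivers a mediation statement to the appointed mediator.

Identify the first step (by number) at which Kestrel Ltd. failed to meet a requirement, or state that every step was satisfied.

Step 2

(1) due by Jun 21, 2002 + 14 days = Jul 5, 2002; completed Jul 4, 2002, before the deadline.
(2) due by Jun 21, 2002 + 109 days = Oct 8, 2002; done Oct 12, 2002 — 4 days late.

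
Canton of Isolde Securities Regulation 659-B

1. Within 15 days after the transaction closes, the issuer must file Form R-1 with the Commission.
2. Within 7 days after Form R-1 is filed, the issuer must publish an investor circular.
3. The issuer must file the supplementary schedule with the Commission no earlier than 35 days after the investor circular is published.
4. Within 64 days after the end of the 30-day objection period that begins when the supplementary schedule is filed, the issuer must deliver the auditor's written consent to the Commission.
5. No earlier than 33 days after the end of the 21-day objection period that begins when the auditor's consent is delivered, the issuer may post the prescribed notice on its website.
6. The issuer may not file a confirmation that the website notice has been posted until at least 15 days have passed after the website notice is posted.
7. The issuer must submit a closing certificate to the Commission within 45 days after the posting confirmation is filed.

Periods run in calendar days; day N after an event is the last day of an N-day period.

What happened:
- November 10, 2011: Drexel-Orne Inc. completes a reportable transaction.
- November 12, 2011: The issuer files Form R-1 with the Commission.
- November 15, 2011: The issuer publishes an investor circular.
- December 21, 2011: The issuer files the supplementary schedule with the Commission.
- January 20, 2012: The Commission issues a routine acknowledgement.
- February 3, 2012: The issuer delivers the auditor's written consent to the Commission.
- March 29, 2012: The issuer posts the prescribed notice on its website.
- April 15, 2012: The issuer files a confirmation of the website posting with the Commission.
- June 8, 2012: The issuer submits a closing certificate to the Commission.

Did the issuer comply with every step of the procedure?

Step 1: 15 days after November 10, 2011 (when the transaction closes) is November 25, 2011; completed November 12, 2011, before the deadline.
Step 2: 7 days after November 12, 2011 (when Form R-1 is filed) is November 19, 2011; completed November 15, 2011, before the deadline.
Step 3: the earliest permitted date is 35 days after November 15, 2011 (when the investor circular is published), i.e. December 20, 2011; done December 21, 2011 — permitted.
Step 4: 64 days after January 20, 2012 (end of the 30-day objection period, which began when the supplementary schedule is filed on December 21, 2011) is March 24, 2012; completed February 3, 2012, before the deadline.
Step 5: the earliest permitted date is 33 days after February 24, 2012 (end of the 21-day objection period, which began when the auditor's consent is delivered on February 3, 2012), i.e. March 28, 2012; done March 29, 2012 — permitted.
Step 6: the earliest permitted date is 15 days after March 29, 2012 (when the website notice is posted), i.e. April 13, 2012; April 15, 2012 is on or after that date.
Step 7: 45 days after April 15, 2012 (when the posting confirmation is filed) is May 30, 2012; June 8, 2012 misses that deadline by 9 days.

No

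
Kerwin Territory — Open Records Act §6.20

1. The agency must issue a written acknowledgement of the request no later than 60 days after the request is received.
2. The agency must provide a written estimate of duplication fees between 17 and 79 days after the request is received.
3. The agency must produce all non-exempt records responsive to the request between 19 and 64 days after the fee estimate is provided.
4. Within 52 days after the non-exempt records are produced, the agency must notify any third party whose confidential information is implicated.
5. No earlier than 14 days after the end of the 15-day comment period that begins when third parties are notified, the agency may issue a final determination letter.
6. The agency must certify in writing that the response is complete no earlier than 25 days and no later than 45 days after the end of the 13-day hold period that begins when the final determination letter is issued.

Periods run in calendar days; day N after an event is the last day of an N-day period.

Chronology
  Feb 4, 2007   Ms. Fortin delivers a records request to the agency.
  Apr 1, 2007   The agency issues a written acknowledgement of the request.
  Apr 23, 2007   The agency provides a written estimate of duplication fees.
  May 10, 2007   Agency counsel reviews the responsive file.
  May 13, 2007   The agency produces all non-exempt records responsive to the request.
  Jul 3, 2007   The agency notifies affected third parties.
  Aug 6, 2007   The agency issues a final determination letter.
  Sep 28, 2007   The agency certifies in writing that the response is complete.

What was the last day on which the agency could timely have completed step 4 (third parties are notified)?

Step 4 runs from May 13, 2007, when the non-exempt records are produced. 52 days after May 13, 2007 is Jul 4, 2007.

Jul 4, 2007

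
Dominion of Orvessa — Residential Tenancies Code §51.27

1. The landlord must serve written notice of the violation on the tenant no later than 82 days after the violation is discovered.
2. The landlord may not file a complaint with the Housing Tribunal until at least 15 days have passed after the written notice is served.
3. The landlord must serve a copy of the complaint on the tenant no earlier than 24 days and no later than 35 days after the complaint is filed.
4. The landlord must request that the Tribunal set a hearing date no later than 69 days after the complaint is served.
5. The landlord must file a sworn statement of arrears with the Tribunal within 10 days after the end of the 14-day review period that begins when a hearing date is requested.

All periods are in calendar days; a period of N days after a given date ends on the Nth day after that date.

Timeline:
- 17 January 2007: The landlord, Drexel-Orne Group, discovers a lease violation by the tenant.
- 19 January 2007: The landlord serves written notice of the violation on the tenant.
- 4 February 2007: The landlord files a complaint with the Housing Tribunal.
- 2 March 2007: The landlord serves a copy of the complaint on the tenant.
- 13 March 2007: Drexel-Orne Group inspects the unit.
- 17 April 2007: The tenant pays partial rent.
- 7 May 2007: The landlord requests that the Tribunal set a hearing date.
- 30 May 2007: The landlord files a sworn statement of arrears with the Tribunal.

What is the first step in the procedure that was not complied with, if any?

None — every step was satisfied

(1) due by 17 January 2007 + 82 days = 9 April 2007; 19 January 2007 is within that limit.
(2) permitted from 19 January 2007 + 15 days = 3 February 2007 onward; done 4 February 2007, after the minimum wait.
(3) the permitted window runs from 4 February 2007 + 24 = 28 February 2007 to 4 February 2007 + 35 = 11 March 2007; 2 March 2007 falls inside that range.
(4) due by 2 March 2007 + 69 days = 10 May 2007; completed 7 May 2007, before the deadline.
(5) due by 21 May 2007 + 10 days = 31 May 2007; done 30 May 2007 — timely.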